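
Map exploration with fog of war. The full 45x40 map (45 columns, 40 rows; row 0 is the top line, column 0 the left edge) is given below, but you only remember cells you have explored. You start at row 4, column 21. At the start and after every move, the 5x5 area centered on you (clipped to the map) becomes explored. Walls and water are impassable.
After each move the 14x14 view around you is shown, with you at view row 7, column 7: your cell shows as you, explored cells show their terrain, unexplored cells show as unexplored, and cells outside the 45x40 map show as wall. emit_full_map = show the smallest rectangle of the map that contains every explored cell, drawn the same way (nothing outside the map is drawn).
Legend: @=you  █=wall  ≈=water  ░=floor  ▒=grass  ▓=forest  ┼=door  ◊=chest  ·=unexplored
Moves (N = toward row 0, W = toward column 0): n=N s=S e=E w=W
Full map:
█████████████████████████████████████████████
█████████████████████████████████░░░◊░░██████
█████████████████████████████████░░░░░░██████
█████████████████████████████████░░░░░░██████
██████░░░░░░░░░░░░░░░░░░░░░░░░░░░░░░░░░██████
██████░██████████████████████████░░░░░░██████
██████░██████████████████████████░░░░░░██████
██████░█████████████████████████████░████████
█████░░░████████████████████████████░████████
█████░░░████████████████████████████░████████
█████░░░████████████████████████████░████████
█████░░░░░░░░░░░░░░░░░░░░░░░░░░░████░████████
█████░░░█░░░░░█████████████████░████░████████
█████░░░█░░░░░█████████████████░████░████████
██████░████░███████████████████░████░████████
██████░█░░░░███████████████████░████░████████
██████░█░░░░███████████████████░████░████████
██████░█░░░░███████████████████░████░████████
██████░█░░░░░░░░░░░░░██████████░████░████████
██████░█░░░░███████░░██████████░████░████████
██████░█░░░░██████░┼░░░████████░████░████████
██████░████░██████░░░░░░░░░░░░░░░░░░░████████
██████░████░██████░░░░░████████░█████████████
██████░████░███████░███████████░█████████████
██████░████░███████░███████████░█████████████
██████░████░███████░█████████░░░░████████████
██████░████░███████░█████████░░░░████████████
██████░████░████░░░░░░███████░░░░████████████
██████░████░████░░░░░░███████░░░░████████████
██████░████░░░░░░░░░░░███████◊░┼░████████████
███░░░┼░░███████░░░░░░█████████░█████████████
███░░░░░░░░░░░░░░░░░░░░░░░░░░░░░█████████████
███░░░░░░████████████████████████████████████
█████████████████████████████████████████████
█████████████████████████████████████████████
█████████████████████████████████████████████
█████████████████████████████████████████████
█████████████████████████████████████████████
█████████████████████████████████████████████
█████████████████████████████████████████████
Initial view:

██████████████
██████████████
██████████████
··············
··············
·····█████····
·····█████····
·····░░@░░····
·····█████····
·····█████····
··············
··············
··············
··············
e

██████████████
██████████████
██████████████
··············
··············
····██████····
····██████····
····░░░@░░····
····██████····
····██████····
··············
··············
··············
··············

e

██████████████
██████████████
██████████████
··············
··············
···███████····
···███████····
···░░░░@░░····
···███████····
···███████····
··············
··············
··············
··············

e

██████████████
██████████████
██████████████
··············
··············
··████████····
··████████····
··░░░░░@░░····
··████████····
··████████····
··············
··············
··············
··············

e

██████████████
██████████████
██████████████
··············
··············
·█████████····
·█████████····
·░░░░░░@░░····
·█████████····
·█████████····
··············
··············
··············
··············

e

██████████████
██████████████
██████████████
··············
··············
██████████····
██████████····
░░░░░░░@░░····
██████████····
██████████····
··············
··············
··············
··············

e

██████████████
██████████████
██████████████
··············
··············
██████████····
██████████····
░░░░░░░@░░····
██████████····
██████████····
··············
··············
··············
··············

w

██████████████
██████████████
██████████████
··············
··············
███████████···
███████████···
░░░░░░░@░░░···
███████████···
███████████···
··············
··············
··············
··············

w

██████████████
██████████████
██████████████
··············
··············
·███████████··
·███████████··
·░░░░░░@░░░░··
·███████████··
·███████████··
··············
··············
··············
··············

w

██████████████
██████████████
██████████████
··············
··············
··███████████·
··███████████·
··░░░░░@░░░░░·
··███████████·
··███████████·
··············
··············
··············
··············

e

██████████████
██████████████
██████████████
··············
··············
·███████████··
·███████████··
·░░░░░░@░░░░··
·███████████··
·███████████··
··············
··············
··············
··············

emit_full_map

███████████
███████████
░░░░░░@░░░░
███████████
███████████

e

██████████████
██████████████
██████████████
··············
··············
███████████···
███████████···
░░░░░░░@░░░···
███████████···
███████████···
··············
··············
··············
··············


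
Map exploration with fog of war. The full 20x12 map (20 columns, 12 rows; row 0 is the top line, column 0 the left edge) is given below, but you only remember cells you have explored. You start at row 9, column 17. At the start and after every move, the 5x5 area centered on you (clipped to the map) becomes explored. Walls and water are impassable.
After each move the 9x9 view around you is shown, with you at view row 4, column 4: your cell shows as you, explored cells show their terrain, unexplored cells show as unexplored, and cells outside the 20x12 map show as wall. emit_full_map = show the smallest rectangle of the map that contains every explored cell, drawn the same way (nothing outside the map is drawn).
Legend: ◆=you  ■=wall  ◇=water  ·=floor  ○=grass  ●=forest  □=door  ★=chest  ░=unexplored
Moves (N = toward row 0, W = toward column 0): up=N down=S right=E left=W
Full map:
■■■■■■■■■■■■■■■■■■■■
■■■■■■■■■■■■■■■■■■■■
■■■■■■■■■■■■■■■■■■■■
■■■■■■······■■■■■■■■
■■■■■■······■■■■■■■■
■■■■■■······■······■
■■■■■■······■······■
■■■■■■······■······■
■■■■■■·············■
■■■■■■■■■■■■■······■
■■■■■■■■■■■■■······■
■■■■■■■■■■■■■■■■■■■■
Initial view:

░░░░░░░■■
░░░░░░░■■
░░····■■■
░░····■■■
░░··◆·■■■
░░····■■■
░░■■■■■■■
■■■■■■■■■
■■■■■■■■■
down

░░░░░░░■■
░░····■■■
░░····■■■
░░····■■■
░░··◆·■■■
░░■■■■■■■
■■■■■■■■■
■■■■■■■■■
■■■■■■■■■

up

░░░░░░░■■
░░░░░░░■■
░░····■■■
░░····■■■
░░··◆·■■■
░░····■■■
░░■■■■■■■
■■■■■■■■■
■■■■■■■■■

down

░░░░░░░■■
░░····■■■
░░····■■■
░░····■■■
░░··◆·■■■
░░■■■■■■■
■■■■■■■■■
■■■■■■■■■
■■■■■■■■■

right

░░░░░░■■■
░····■■■■
░····■■■■
░····■■■■
░···◆■■■■
░■■■■■■■■
■■■■■■■■■
■■■■■■■■■
■■■■■■■■■

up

░░░░░░■■■
░░░░░░■■■
░····■■■■
░····■■■■
░···◆■■■■
░····■■■■
░■■■■■■■■
■■■■■■■■■
■■■■■■■■■

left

░░░░░░░■■
░░░░░░░■■
░░····■■■
░░····■■■
░░··◆·■■■
░░····■■■
░░■■■■■■■
■■■■■■■■■
■■■■■■■■■

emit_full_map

····■
····■
··◆·■
····■
■■■■■

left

░░░░░░░░■
░░░░░░░░■
░░·····■■
░░·····■■
░░··◆··■■
░░·····■■
░░■■■■■■■
■■■■■■■■■
■■■■■■■■■

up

░░░░░░░░■
░░░░░░░░■
░░·····░■
░░·····■■
░░··◆··■■
░░·····■■
░░·····■■
░░■■■■■■■
■■■■■■■■■

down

░░░░░░░░■
░░·····░■
░░·····■■
░░·····■■
░░··◆··■■
░░·····■■
░░■■■■■■■
■■■■■■■■■
■■■■■■■■■

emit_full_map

·····░
·····■
·····■
··◆··■
·····■
■■■■■■


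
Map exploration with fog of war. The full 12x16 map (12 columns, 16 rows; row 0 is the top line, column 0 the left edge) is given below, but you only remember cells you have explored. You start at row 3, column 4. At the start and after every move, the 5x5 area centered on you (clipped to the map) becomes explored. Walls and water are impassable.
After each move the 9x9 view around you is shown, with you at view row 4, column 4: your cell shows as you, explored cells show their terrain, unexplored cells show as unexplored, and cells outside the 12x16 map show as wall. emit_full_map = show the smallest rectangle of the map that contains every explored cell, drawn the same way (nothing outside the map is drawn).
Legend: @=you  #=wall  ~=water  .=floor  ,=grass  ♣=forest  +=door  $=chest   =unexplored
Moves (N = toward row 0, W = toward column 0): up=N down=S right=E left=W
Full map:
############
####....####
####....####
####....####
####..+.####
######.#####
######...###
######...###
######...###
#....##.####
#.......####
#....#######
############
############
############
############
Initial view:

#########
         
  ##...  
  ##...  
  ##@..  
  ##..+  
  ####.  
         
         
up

#########
#########
  #####  
  ##...  
  ##@..  
  ##...  
  ##..+  
  ####.  
         

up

#########
#########
#########
  #####  
  ##@..  
  ##...  
  ##...  
  ##..+  
  ####.  

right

#########
#########
#########
 ######  
 ##.@..  
 ##....  
 ##....  
 ##..+   
 ####.   

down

#########
#########
 ######  
 ##....  
 ##.@..  
 ##....  
 ##..+.  
 ####.   
         

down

#########
 ######  
 ##....  
 ##....  
 ##.@..  
 ##..+.  
 ####.#  
         
         

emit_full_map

######
##....
##....
##.@..
##..+.
####.#

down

 ######  
 ##....  
 ##....  
 ##....  
 ##.@+.  
 ####.#  
  ###..  
         
         

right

######   
##....   
##....#  
##....#  
##..@.#  
####.##  
 ###...  
         
         

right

#####    
#....    
#....##  
#....##  
#..+@##  
###.###  
###...#  
         
         

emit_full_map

######  
##....  
##....##
##....##
##..+@##
####.###
 ###...#


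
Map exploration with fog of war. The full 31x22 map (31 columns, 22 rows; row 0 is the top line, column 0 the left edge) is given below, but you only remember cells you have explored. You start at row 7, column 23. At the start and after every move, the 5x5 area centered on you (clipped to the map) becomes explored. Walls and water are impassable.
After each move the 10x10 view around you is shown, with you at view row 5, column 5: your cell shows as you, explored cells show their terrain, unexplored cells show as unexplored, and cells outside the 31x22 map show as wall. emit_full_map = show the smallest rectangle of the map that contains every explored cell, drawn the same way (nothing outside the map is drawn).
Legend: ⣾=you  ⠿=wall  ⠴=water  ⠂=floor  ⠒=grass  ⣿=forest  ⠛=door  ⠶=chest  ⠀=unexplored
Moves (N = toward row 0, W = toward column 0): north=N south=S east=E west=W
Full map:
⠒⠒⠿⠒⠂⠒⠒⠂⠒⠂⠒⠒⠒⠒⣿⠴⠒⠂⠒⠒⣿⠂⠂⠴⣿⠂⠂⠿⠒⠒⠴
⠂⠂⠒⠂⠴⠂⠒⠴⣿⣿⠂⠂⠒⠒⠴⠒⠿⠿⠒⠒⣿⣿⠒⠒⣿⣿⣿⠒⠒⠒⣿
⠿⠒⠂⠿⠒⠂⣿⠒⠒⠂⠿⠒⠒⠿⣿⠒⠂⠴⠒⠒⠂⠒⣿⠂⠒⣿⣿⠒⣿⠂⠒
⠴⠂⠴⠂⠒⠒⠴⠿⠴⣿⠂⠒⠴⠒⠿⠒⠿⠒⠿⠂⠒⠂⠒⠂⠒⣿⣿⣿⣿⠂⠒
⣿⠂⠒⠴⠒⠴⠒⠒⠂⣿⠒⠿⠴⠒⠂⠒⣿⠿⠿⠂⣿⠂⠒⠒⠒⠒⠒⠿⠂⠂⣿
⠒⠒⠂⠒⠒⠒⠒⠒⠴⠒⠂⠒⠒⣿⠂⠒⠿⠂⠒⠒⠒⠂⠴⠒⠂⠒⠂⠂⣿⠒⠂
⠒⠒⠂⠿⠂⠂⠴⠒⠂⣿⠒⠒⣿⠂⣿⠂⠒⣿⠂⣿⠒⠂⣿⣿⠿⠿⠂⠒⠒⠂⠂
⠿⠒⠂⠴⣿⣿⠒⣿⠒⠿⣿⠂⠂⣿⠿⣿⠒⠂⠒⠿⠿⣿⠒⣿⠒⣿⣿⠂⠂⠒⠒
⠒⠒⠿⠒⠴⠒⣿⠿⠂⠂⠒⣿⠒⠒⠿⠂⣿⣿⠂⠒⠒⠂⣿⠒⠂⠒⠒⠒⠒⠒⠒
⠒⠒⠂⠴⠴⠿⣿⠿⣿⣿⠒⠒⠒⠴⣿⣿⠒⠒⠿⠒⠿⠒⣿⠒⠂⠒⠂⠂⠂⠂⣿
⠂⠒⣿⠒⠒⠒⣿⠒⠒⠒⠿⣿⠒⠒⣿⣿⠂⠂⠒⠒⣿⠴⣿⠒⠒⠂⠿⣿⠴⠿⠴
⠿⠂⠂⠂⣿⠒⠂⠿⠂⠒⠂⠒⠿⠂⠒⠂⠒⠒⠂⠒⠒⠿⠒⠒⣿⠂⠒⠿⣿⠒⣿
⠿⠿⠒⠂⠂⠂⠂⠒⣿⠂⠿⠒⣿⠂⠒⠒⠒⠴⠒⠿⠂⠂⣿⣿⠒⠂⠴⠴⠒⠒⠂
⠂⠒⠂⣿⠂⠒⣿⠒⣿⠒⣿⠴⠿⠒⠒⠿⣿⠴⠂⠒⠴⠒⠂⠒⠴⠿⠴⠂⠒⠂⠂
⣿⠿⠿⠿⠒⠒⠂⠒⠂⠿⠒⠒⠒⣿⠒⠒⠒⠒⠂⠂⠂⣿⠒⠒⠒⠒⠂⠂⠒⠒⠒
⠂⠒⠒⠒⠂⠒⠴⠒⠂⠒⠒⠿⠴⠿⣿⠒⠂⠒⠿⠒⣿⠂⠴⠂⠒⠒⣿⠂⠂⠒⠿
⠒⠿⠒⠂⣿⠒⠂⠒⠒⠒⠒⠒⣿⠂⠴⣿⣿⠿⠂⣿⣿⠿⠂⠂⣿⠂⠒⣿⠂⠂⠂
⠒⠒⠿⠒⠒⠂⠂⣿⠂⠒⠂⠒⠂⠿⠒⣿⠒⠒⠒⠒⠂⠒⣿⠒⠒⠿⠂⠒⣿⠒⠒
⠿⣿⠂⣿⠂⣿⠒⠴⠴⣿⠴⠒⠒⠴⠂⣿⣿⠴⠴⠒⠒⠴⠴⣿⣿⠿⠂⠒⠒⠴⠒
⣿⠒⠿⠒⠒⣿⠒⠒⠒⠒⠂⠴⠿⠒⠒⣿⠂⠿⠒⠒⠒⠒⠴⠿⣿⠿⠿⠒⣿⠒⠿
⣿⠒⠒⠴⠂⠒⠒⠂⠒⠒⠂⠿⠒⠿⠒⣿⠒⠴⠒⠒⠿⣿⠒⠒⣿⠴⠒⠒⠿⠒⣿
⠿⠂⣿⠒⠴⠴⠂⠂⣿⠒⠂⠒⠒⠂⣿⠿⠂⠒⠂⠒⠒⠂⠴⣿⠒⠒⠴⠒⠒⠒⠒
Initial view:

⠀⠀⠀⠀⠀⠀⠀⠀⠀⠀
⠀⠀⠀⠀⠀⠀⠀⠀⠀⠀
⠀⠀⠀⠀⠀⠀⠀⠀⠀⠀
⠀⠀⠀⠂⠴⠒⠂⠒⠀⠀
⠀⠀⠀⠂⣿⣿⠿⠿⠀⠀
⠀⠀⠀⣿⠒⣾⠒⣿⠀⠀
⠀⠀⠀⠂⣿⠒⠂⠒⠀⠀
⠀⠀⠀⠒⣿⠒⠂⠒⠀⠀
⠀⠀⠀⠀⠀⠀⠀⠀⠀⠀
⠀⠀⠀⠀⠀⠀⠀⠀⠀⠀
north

⠀⠀⠀⠀⠀⠀⠀⠀⠀⠀
⠀⠀⠀⠀⠀⠀⠀⠀⠀⠀
⠀⠀⠀⠀⠀⠀⠀⠀⠀⠀
⠀⠀⠀⠂⠒⠒⠒⠒⠀⠀
⠀⠀⠀⠂⠴⠒⠂⠒⠀⠀
⠀⠀⠀⠂⣿⣾⠿⠿⠀⠀
⠀⠀⠀⣿⠒⣿⠒⣿⠀⠀
⠀⠀⠀⠂⣿⠒⠂⠒⠀⠀
⠀⠀⠀⠒⣿⠒⠂⠒⠀⠀
⠀⠀⠀⠀⠀⠀⠀⠀⠀⠀

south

⠀⠀⠀⠀⠀⠀⠀⠀⠀⠀
⠀⠀⠀⠀⠀⠀⠀⠀⠀⠀
⠀⠀⠀⠂⠒⠒⠒⠒⠀⠀
⠀⠀⠀⠂⠴⠒⠂⠒⠀⠀
⠀⠀⠀⠂⣿⣿⠿⠿⠀⠀
⠀⠀⠀⣿⠒⣾⠒⣿⠀⠀
⠀⠀⠀⠂⣿⠒⠂⠒⠀⠀
⠀⠀⠀⠒⣿⠒⠂⠒⠀⠀
⠀⠀⠀⠀⠀⠀⠀⠀⠀⠀
⠀⠀⠀⠀⠀⠀⠀⠀⠀⠀

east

⠀⠀⠀⠀⠀⠀⠀⠀⠀⠀
⠀⠀⠀⠀⠀⠀⠀⠀⠀⠀
⠀⠀⠂⠒⠒⠒⠒⠀⠀⠀
⠀⠀⠂⠴⠒⠂⠒⠂⠀⠀
⠀⠀⠂⣿⣿⠿⠿⠂⠀⠀
⠀⠀⣿⠒⣿⣾⣿⣿⠀⠀
⠀⠀⠂⣿⠒⠂⠒⠒⠀⠀
⠀⠀⠒⣿⠒⠂⠒⠂⠀⠀
⠀⠀⠀⠀⠀⠀⠀⠀⠀⠀
⠀⠀⠀⠀⠀⠀⠀⠀⠀⠀

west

⠀⠀⠀⠀⠀⠀⠀⠀⠀⠀
⠀⠀⠀⠀⠀⠀⠀⠀⠀⠀
⠀⠀⠀⠂⠒⠒⠒⠒⠀⠀
⠀⠀⠀⠂⠴⠒⠂⠒⠂⠀
⠀⠀⠀⠂⣿⣿⠿⠿⠂⠀
⠀⠀⠀⣿⠒⣾⠒⣿⣿⠀
⠀⠀⠀⠂⣿⠒⠂⠒⠒⠀
⠀⠀⠀⠒⣿⠒⠂⠒⠂⠀
⠀⠀⠀⠀⠀⠀⠀⠀⠀⠀
⠀⠀⠀⠀⠀⠀⠀⠀⠀⠀

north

⠀⠀⠀⠀⠀⠀⠀⠀⠀⠀
⠀⠀⠀⠀⠀⠀⠀⠀⠀⠀
⠀⠀⠀⠀⠀⠀⠀⠀⠀⠀
⠀⠀⠀⠂⠒⠒⠒⠒⠀⠀
⠀⠀⠀⠂⠴⠒⠂⠒⠂⠀
⠀⠀⠀⠂⣿⣾⠿⠿⠂⠀
⠀⠀⠀⣿⠒⣿⠒⣿⣿⠀
⠀⠀⠀⠂⣿⠒⠂⠒⠒⠀
⠀⠀⠀⠒⣿⠒⠂⠒⠂⠀
⠀⠀⠀⠀⠀⠀⠀⠀⠀⠀

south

⠀⠀⠀⠀⠀⠀⠀⠀⠀⠀
⠀⠀⠀⠀⠀⠀⠀⠀⠀⠀
⠀⠀⠀⠂⠒⠒⠒⠒⠀⠀
⠀⠀⠀⠂⠴⠒⠂⠒⠂⠀
⠀⠀⠀⠂⣿⣿⠿⠿⠂⠀
⠀⠀⠀⣿⠒⣾⠒⣿⣿⠀
⠀⠀⠀⠂⣿⠒⠂⠒⠒⠀
⠀⠀⠀⠒⣿⠒⠂⠒⠂⠀
⠀⠀⠀⠀⠀⠀⠀⠀⠀⠀
⠀⠀⠀⠀⠀⠀⠀⠀⠀⠀

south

⠀⠀⠀⠀⠀⠀⠀⠀⠀⠀
⠀⠀⠀⠂⠒⠒⠒⠒⠀⠀
⠀⠀⠀⠂⠴⠒⠂⠒⠂⠀
⠀⠀⠀⠂⣿⣿⠿⠿⠂⠀
⠀⠀⠀⣿⠒⣿⠒⣿⣿⠀
⠀⠀⠀⠂⣿⣾⠂⠒⠒⠀
⠀⠀⠀⠒⣿⠒⠂⠒⠂⠀
⠀⠀⠀⠴⣿⠒⠒⠂⠀⠀
⠀⠀⠀⠀⠀⠀⠀⠀⠀⠀
⠀⠀⠀⠀⠀⠀⠀⠀⠀⠀

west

⠀⠀⠀⠀⠀⠀⠀⠀⠀⠀
⠀⠀⠀⠀⠂⠒⠒⠒⠒⠀
⠀⠀⠀⠀⠂⠴⠒⠂⠒⠂
⠀⠀⠀⠒⠂⣿⣿⠿⠿⠂
⠀⠀⠀⠿⣿⠒⣿⠒⣿⣿
⠀⠀⠀⠒⠂⣾⠒⠂⠒⠒
⠀⠀⠀⠿⠒⣿⠒⠂⠒⠂
⠀⠀⠀⣿⠴⣿⠒⠒⠂⠀
⠀⠀⠀⠀⠀⠀⠀⠀⠀⠀
⠀⠀⠀⠀⠀⠀⠀⠀⠀⠀

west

⠀⠀⠀⠀⠀⠀⠀⠀⠀⠀
⠀⠀⠀⠀⠀⠂⠒⠒⠒⠒
⠀⠀⠀⠀⠀⠂⠴⠒⠂⠒
⠀⠀⠀⣿⠒⠂⣿⣿⠿⠿
⠀⠀⠀⠿⠿⣿⠒⣿⠒⣿
⠀⠀⠀⠒⠒⣾⣿⠒⠂⠒
⠀⠀⠀⠒⠿⠒⣿⠒⠂⠒
⠀⠀⠀⠒⣿⠴⣿⠒⠒⠂
⠀⠀⠀⠀⠀⠀⠀⠀⠀⠀
⠀⠀⠀⠀⠀⠀⠀⠀⠀⠀

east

⠀⠀⠀⠀⠀⠀⠀⠀⠀⠀
⠀⠀⠀⠀⠂⠒⠒⠒⠒⠀
⠀⠀⠀⠀⠂⠴⠒⠂⠒⠂
⠀⠀⣿⠒⠂⣿⣿⠿⠿⠂
⠀⠀⠿⠿⣿⠒⣿⠒⣿⣿
⠀⠀⠒⠒⠂⣾⠒⠂⠒⠒
⠀⠀⠒⠿⠒⣿⠒⠂⠒⠂
⠀⠀⠒⣿⠴⣿⠒⠒⠂⠀
⠀⠀⠀⠀⠀⠀⠀⠀⠀⠀
⠀⠀⠀⠀⠀⠀⠀⠀⠀⠀

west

⠀⠀⠀⠀⠀⠀⠀⠀⠀⠀
⠀⠀⠀⠀⠀⠂⠒⠒⠒⠒
⠀⠀⠀⠀⠀⠂⠴⠒⠂⠒
⠀⠀⠀⣿⠒⠂⣿⣿⠿⠿
⠀⠀⠀⠿⠿⣿⠒⣿⠒⣿
⠀⠀⠀⠒⠒⣾⣿⠒⠂⠒
⠀⠀⠀⠒⠿⠒⣿⠒⠂⠒
⠀⠀⠀⠒⣿⠴⣿⠒⠒⠂
⠀⠀⠀⠀⠀⠀⠀⠀⠀⠀
⠀⠀⠀⠀⠀⠀⠀⠀⠀⠀

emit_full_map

⠀⠀⠂⠒⠒⠒⠒⠀
⠀⠀⠂⠴⠒⠂⠒⠂
⣿⠒⠂⣿⣿⠿⠿⠂
⠿⠿⣿⠒⣿⠒⣿⣿
⠒⠒⣾⣿⠒⠂⠒⠒
⠒⠿⠒⣿⠒⠂⠒⠂
⠒⣿⠴⣿⠒⠒⠂⠀

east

⠀⠀⠀⠀⠀⠀⠀⠀⠀⠀
⠀⠀⠀⠀⠂⠒⠒⠒⠒⠀
⠀⠀⠀⠀⠂⠴⠒⠂⠒⠂
⠀⠀⣿⠒⠂⣿⣿⠿⠿⠂
⠀⠀⠿⠿⣿⠒⣿⠒⣿⣿
⠀⠀⠒⠒⠂⣾⠒⠂⠒⠒
⠀⠀⠒⠿⠒⣿⠒⠂⠒⠂
⠀⠀⠒⣿⠴⣿⠒⠒⠂⠀
⠀⠀⠀⠀⠀⠀⠀⠀⠀⠀
⠀⠀⠀⠀⠀⠀⠀⠀⠀⠀

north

⠀⠀⠀⠀⠀⠀⠀⠀⠀⠀
⠀⠀⠀⠀⠀⠀⠀⠀⠀⠀
⠀⠀⠀⠀⠂⠒⠒⠒⠒⠀
⠀⠀⠀⠒⠂⠴⠒⠂⠒⠂
⠀⠀⣿⠒⠂⣿⣿⠿⠿⠂
⠀⠀⠿⠿⣿⣾⣿⠒⣿⣿
⠀⠀⠒⠒⠂⣿⠒⠂⠒⠒
⠀⠀⠒⠿⠒⣿⠒⠂⠒⠂
⠀⠀⠒⣿⠴⣿⠒⠒⠂⠀
⠀⠀⠀⠀⠀⠀⠀⠀⠀⠀

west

⠀⠀⠀⠀⠀⠀⠀⠀⠀⠀
⠀⠀⠀⠀⠀⠀⠀⠀⠀⠀
⠀⠀⠀⠀⠀⠂⠒⠒⠒⠒
⠀⠀⠀⠒⠒⠂⠴⠒⠂⠒
⠀⠀⠀⣿⠒⠂⣿⣿⠿⠿
⠀⠀⠀⠿⠿⣾⠒⣿⠒⣿
⠀⠀⠀⠒⠒⠂⣿⠒⠂⠒
⠀⠀⠀⠒⠿⠒⣿⠒⠂⠒
⠀⠀⠀⠒⣿⠴⣿⠒⠒⠂
⠀⠀⠀⠀⠀⠀⠀⠀⠀⠀

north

⠀⠀⠀⠀⠀⠀⠀⠀⠀⠀
⠀⠀⠀⠀⠀⠀⠀⠀⠀⠀
⠀⠀⠀⠀⠀⠀⠀⠀⠀⠀
⠀⠀⠀⠂⣿⠂⠒⠒⠒⠒
⠀⠀⠀⠒⠒⠂⠴⠒⠂⠒
⠀⠀⠀⣿⠒⣾⣿⣿⠿⠿
⠀⠀⠀⠿⠿⣿⠒⣿⠒⣿
⠀⠀⠀⠒⠒⠂⣿⠒⠂⠒
⠀⠀⠀⠒⠿⠒⣿⠒⠂⠒
⠀⠀⠀⠒⣿⠴⣿⠒⠒⠂

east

⠀⠀⠀⠀⠀⠀⠀⠀⠀⠀
⠀⠀⠀⠀⠀⠀⠀⠀⠀⠀
⠀⠀⠀⠀⠀⠀⠀⠀⠀⠀
⠀⠀⠂⣿⠂⠒⠒⠒⠒⠀
⠀⠀⠒⠒⠂⠴⠒⠂⠒⠂
⠀⠀⣿⠒⠂⣾⣿⠿⠿⠂
⠀⠀⠿⠿⣿⠒⣿⠒⣿⣿
⠀⠀⠒⠒⠂⣿⠒⠂⠒⠒
⠀⠀⠒⠿⠒⣿⠒⠂⠒⠂
⠀⠀⠒⣿⠴⣿⠒⠒⠂⠀

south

⠀⠀⠀⠀⠀⠀⠀⠀⠀⠀
⠀⠀⠀⠀⠀⠀⠀⠀⠀⠀
⠀⠀⠂⣿⠂⠒⠒⠒⠒⠀
⠀⠀⠒⠒⠂⠴⠒⠂⠒⠂
⠀⠀⣿⠒⠂⣿⣿⠿⠿⠂
⠀⠀⠿⠿⣿⣾⣿⠒⣿⣿
⠀⠀⠒⠒⠂⣿⠒⠂⠒⠒
⠀⠀⠒⠿⠒⣿⠒⠂⠒⠂
⠀⠀⠒⣿⠴⣿⠒⠒⠂⠀
⠀⠀⠀⠀⠀⠀⠀⠀⠀⠀

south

⠀⠀⠀⠀⠀⠀⠀⠀⠀⠀
⠀⠀⠂⣿⠂⠒⠒⠒⠒⠀
⠀⠀⠒⠒⠂⠴⠒⠂⠒⠂
⠀⠀⣿⠒⠂⣿⣿⠿⠿⠂
⠀⠀⠿⠿⣿⠒⣿⠒⣿⣿
⠀⠀⠒⠒⠂⣾⠒⠂⠒⠒
⠀⠀⠒⠿⠒⣿⠒⠂⠒⠂
⠀⠀⠒⣿⠴⣿⠒⠒⠂⠀
⠀⠀⠀⠀⠀⠀⠀⠀⠀⠀
⠀⠀⠀⠀⠀⠀⠀⠀⠀⠀

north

⠀⠀⠀⠀⠀⠀⠀⠀⠀⠀
⠀⠀⠀⠀⠀⠀⠀⠀⠀⠀
⠀⠀⠂⣿⠂⠒⠒⠒⠒⠀
⠀⠀⠒⠒⠂⠴⠒⠂⠒⠂
⠀⠀⣿⠒⠂⣿⣿⠿⠿⠂
⠀⠀⠿⠿⣿⣾⣿⠒⣿⣿
⠀⠀⠒⠒⠂⣿⠒⠂⠒⠒
⠀⠀⠒⠿⠒⣿⠒⠂⠒⠂
⠀⠀⠒⣿⠴⣿⠒⠒⠂⠀
⠀⠀⠀⠀⠀⠀⠀⠀⠀⠀

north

⠀⠀⠀⠀⠀⠀⠀⠀⠀⠀
⠀⠀⠀⠀⠀⠀⠀⠀⠀⠀
⠀⠀⠀⠀⠀⠀⠀⠀⠀⠀
⠀⠀⠂⣿⠂⠒⠒⠒⠒⠀
⠀⠀⠒⠒⠂⠴⠒⠂⠒⠂
⠀⠀⣿⠒⠂⣾⣿⠿⠿⠂
⠀⠀⠿⠿⣿⠒⣿⠒⣿⣿
⠀⠀⠒⠒⠂⣿⠒⠂⠒⠒
⠀⠀⠒⠿⠒⣿⠒⠂⠒⠂
⠀⠀⠒⣿⠴⣿⠒⠒⠂⠀

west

⠀⠀⠀⠀⠀⠀⠀⠀⠀⠀
⠀⠀⠀⠀⠀⠀⠀⠀⠀⠀
⠀⠀⠀⠀⠀⠀⠀⠀⠀⠀
⠀⠀⠀⠂⣿⠂⠒⠒⠒⠒
⠀⠀⠀⠒⠒⠂⠴⠒⠂⠒
⠀⠀⠀⣿⠒⣾⣿⣿⠿⠿
⠀⠀⠀⠿⠿⣿⠒⣿⠒⣿
⠀⠀⠀⠒⠒⠂⣿⠒⠂⠒
⠀⠀⠀⠒⠿⠒⣿⠒⠂⠒
⠀⠀⠀⠒⣿⠴⣿⠒⠒⠂

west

⠀⠀⠀⠀⠀⠀⠀⠀⠀⠀
⠀⠀⠀⠀⠀⠀⠀⠀⠀⠀
⠀⠀⠀⠀⠀⠀⠀⠀⠀⠀
⠀⠀⠀⠿⠂⣿⠂⠒⠒⠒
⠀⠀⠀⠒⠒⠒⠂⠴⠒⠂
⠀⠀⠀⠂⣿⣾⠂⣿⣿⠿
⠀⠀⠀⠒⠿⠿⣿⠒⣿⠒
⠀⠀⠀⠂⠒⠒⠂⣿⠒⠂
⠀⠀⠀⠀⠒⠿⠒⣿⠒⠂
⠀⠀⠀⠀⠒⣿⠴⣿⠒⠒

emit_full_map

⠿⠂⣿⠂⠒⠒⠒⠒⠀
⠒⠒⠒⠂⠴⠒⠂⠒⠂
⠂⣿⣾⠂⣿⣿⠿⠿⠂
⠒⠿⠿⣿⠒⣿⠒⣿⣿
⠂⠒⠒⠂⣿⠒⠂⠒⠒
⠀⠒⠿⠒⣿⠒⠂⠒⠂
⠀⠒⣿⠴⣿⠒⠒⠂⠀

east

⠀⠀⠀⠀⠀⠀⠀⠀⠀⠀
⠀⠀⠀⠀⠀⠀⠀⠀⠀⠀
⠀⠀⠀⠀⠀⠀⠀⠀⠀⠀
⠀⠀⠿⠂⣿⠂⠒⠒⠒⠒
⠀⠀⠒⠒⠒⠂⠴⠒⠂⠒
⠀⠀⠂⣿⠒⣾⣿⣿⠿⠿
⠀⠀⠒⠿⠿⣿⠒⣿⠒⣿
⠀⠀⠂⠒⠒⠂⣿⠒⠂⠒
⠀⠀⠀⠒⠿⠒⣿⠒⠂⠒
⠀⠀⠀⠒⣿⠴⣿⠒⠒⠂

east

⠀⠀⠀⠀⠀⠀⠀⠀⠀⠀
⠀⠀⠀⠀⠀⠀⠀⠀⠀⠀
⠀⠀⠀⠀⠀⠀⠀⠀⠀⠀
⠀⠿⠂⣿⠂⠒⠒⠒⠒⠀
⠀⠒⠒⠒⠂⠴⠒⠂⠒⠂
⠀⠂⣿⠒⠂⣾⣿⠿⠿⠂
⠀⠒⠿⠿⣿⠒⣿⠒⣿⣿
⠀⠂⠒⠒⠂⣿⠒⠂⠒⠒
⠀⠀⠒⠿⠒⣿⠒⠂⠒⠂
⠀⠀⠒⣿⠴⣿⠒⠒⠂⠀

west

⠀⠀⠀⠀⠀⠀⠀⠀⠀⠀
⠀⠀⠀⠀⠀⠀⠀⠀⠀⠀
⠀⠀⠀⠀⠀⠀⠀⠀⠀⠀
⠀⠀⠿⠂⣿⠂⠒⠒⠒⠒
⠀⠀⠒⠒⠒⠂⠴⠒⠂⠒
⠀⠀⠂⣿⠒⣾⣿⣿⠿⠿
⠀⠀⠒⠿⠿⣿⠒⣿⠒⣿
⠀⠀⠂⠒⠒⠂⣿⠒⠂⠒
⠀⠀⠀⠒⠿⠒⣿⠒⠂⠒
⠀⠀⠀⠒⣿⠴⣿⠒⠒⠂

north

⠀⠀⠀⠀⠀⠀⠀⠀⠀⠀
⠀⠀⠀⠀⠀⠀⠀⠀⠀⠀
⠀⠀⠀⠀⠀⠀⠀⠀⠀⠀
⠀⠀⠀⠂⠒⠂⠒⠂⠀⠀
⠀⠀⠿⠂⣿⠂⠒⠒⠒⠒
⠀⠀⠒⠒⠒⣾⠴⠒⠂⠒
⠀⠀⠂⣿⠒⠂⣿⣿⠿⠿
⠀⠀⠒⠿⠿⣿⠒⣿⠒⣿
⠀⠀⠂⠒⠒⠂⣿⠒⠂⠒
⠀⠀⠀⠒⠿⠒⣿⠒⠂⠒

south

⠀⠀⠀⠀⠀⠀⠀⠀⠀⠀
⠀⠀⠀⠀⠀⠀⠀⠀⠀⠀
⠀⠀⠀⠂⠒⠂⠒⠂⠀⠀
⠀⠀⠿⠂⣿⠂⠒⠒⠒⠒
⠀⠀⠒⠒⠒⠂⠴⠒⠂⠒
⠀⠀⠂⣿⠒⣾⣿⣿⠿⠿
⠀⠀⠒⠿⠿⣿⠒⣿⠒⣿
⠀⠀⠂⠒⠒⠂⣿⠒⠂⠒
⠀⠀⠀⠒⠿⠒⣿⠒⠂⠒
⠀⠀⠀⠒⣿⠴⣿⠒⠒⠂

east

⠀⠀⠀⠀⠀⠀⠀⠀⠀⠀
⠀⠀⠀⠀⠀⠀⠀⠀⠀⠀
⠀⠀⠂⠒⠂⠒⠂⠀⠀⠀
⠀⠿⠂⣿⠂⠒⠒⠒⠒⠀
⠀⠒⠒⠒⠂⠴⠒⠂⠒⠂
⠀⠂⣿⠒⠂⣾⣿⠿⠿⠂
⠀⠒⠿⠿⣿⠒⣿⠒⣿⣿
⠀⠂⠒⠒⠂⣿⠒⠂⠒⠒
⠀⠀⠒⠿⠒⣿⠒⠂⠒⠂
⠀⠀⠒⣿⠴⣿⠒⠒⠂⠀

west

⠀⠀⠀⠀⠀⠀⠀⠀⠀⠀
⠀⠀⠀⠀⠀⠀⠀⠀⠀⠀
⠀⠀⠀⠂⠒⠂⠒⠂⠀⠀
⠀⠀⠿⠂⣿⠂⠒⠒⠒⠒
⠀⠀⠒⠒⠒⠂⠴⠒⠂⠒
⠀⠀⠂⣿⠒⣾⣿⣿⠿⠿
⠀⠀⠒⠿⠿⣿⠒⣿⠒⣿
⠀⠀⠂⠒⠒⠂⣿⠒⠂⠒
⠀⠀⠀⠒⠿⠒⣿⠒⠂⠒
⠀⠀⠀⠒⣿⠴⣿⠒⠒⠂

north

⠀⠀⠀⠀⠀⠀⠀⠀⠀⠀
⠀⠀⠀⠀⠀⠀⠀⠀⠀⠀
⠀⠀⠀⠀⠀⠀⠀⠀⠀⠀
⠀⠀⠀⠂⠒⠂⠒⠂⠀⠀
⠀⠀⠿⠂⣿⠂⠒⠒⠒⠒
⠀⠀⠒⠒⠒⣾⠴⠒⠂⠒
⠀⠀⠂⣿⠒⠂⣿⣿⠿⠿
⠀⠀⠒⠿⠿⣿⠒⣿⠒⣿
⠀⠀⠂⠒⠒⠂⣿⠒⠂⠒
⠀⠀⠀⠒⠿⠒⣿⠒⠂⠒

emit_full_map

⠀⠂⠒⠂⠒⠂⠀⠀⠀
⠿⠂⣿⠂⠒⠒⠒⠒⠀
⠒⠒⠒⣾⠴⠒⠂⠒⠂
⠂⣿⠒⠂⣿⣿⠿⠿⠂
⠒⠿⠿⣿⠒⣿⠒⣿⣿
⠂⠒⠒⠂⣿⠒⠂⠒⠒
⠀⠒⠿⠒⣿⠒⠂⠒⠂
⠀⠒⣿⠴⣿⠒⠒⠂⠀

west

⠀⠀⠀⠀⠀⠀⠀⠀⠀⠀
⠀⠀⠀⠀⠀⠀⠀⠀⠀⠀
⠀⠀⠀⠀⠀⠀⠀⠀⠀⠀
⠀⠀⠀⠿⠂⠒⠂⠒⠂⠀
⠀⠀⠀⠿⠂⣿⠂⠒⠒⠒
⠀⠀⠀⠒⠒⣾⠂⠴⠒⠂
⠀⠀⠀⠂⣿⠒⠂⣿⣿⠿
⠀⠀⠀⠒⠿⠿⣿⠒⣿⠒
⠀⠀⠀⠂⠒⠒⠂⣿⠒⠂
⠀⠀⠀⠀⠒⠿⠒⣿⠒⠂

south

⠀⠀⠀⠀⠀⠀⠀⠀⠀⠀
⠀⠀⠀⠀⠀⠀⠀⠀⠀⠀
⠀⠀⠀⠿⠂⠒⠂⠒⠂⠀
⠀⠀⠀⠿⠂⣿⠂⠒⠒⠒
⠀⠀⠀⠒⠒⠒⠂⠴⠒⠂
⠀⠀⠀⠂⣿⣾⠂⣿⣿⠿
⠀⠀⠀⠒⠿⠿⣿⠒⣿⠒
⠀⠀⠀⠂⠒⠒⠂⣿⠒⠂
⠀⠀⠀⠀⠒⠿⠒⣿⠒⠂
⠀⠀⠀⠀⠒⣿⠴⣿⠒⠒

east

⠀⠀⠀⠀⠀⠀⠀⠀⠀⠀
⠀⠀⠀⠀⠀⠀⠀⠀⠀⠀
⠀⠀⠿⠂⠒⠂⠒⠂⠀⠀
⠀⠀⠿⠂⣿⠂⠒⠒⠒⠒
⠀⠀⠒⠒⠒⠂⠴⠒⠂⠒
⠀⠀⠂⣿⠒⣾⣿⣿⠿⠿
⠀⠀⠒⠿⠿⣿⠒⣿⠒⣿
⠀⠀⠂⠒⠒⠂⣿⠒⠂⠒
⠀⠀⠀⠒⠿⠒⣿⠒⠂⠒
⠀⠀⠀⠒⣿⠴⣿⠒⠒⠂

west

⠀⠀⠀⠀⠀⠀⠀⠀⠀⠀
⠀⠀⠀⠀⠀⠀⠀⠀⠀⠀
⠀⠀⠀⠿⠂⠒⠂⠒⠂⠀
⠀⠀⠀⠿⠂⣿⠂⠒⠒⠒
⠀⠀⠀⠒⠒⠒⠂⠴⠒⠂
⠀⠀⠀⠂⣿⣾⠂⣿⣿⠿
⠀⠀⠀⠒⠿⠿⣿⠒⣿⠒
⠀⠀⠀⠂⠒⠒⠂⣿⠒⠂
⠀⠀⠀⠀⠒⠿⠒⣿⠒⠂
⠀⠀⠀⠀⠒⣿⠴⣿⠒⠒

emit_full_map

⠿⠂⠒⠂⠒⠂⠀⠀⠀
⠿⠂⣿⠂⠒⠒⠒⠒⠀
⠒⠒⠒⠂⠴⠒⠂⠒⠂
⠂⣿⣾⠂⣿⣿⠿⠿⠂
⠒⠿⠿⣿⠒⣿⠒⣿⣿
⠂⠒⠒⠂⣿⠒⠂⠒⠒
⠀⠒⠿⠒⣿⠒⠂⠒⠂
⠀⠒⣿⠴⣿⠒⠒⠂⠀


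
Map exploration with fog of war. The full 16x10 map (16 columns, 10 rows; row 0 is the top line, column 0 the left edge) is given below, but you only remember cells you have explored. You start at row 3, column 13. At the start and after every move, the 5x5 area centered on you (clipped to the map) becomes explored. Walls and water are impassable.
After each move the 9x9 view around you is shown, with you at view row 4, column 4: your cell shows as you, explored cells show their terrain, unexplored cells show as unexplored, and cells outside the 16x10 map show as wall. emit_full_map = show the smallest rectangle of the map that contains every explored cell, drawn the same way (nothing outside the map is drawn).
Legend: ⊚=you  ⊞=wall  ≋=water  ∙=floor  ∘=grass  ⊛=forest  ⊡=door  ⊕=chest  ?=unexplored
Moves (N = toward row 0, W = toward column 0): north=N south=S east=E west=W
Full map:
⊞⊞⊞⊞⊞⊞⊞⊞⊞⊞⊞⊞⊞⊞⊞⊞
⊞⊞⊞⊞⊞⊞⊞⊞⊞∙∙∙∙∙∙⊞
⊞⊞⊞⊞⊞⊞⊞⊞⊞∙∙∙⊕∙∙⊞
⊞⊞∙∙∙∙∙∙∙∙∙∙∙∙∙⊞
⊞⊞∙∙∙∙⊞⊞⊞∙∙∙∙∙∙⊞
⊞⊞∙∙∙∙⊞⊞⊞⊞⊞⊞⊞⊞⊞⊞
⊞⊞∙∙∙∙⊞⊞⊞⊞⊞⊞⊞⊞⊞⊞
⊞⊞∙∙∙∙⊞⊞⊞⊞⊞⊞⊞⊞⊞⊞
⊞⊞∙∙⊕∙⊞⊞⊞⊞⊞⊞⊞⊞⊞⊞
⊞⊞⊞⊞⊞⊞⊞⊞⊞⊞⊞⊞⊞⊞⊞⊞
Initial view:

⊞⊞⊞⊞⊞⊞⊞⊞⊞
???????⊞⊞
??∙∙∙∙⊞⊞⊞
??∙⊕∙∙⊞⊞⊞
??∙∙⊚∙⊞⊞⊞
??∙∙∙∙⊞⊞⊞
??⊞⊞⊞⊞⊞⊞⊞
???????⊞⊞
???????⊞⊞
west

⊞⊞⊞⊞⊞⊞⊞⊞⊞
????????⊞
??∙∙∙∙∙⊞⊞
??∙∙⊕∙∙⊞⊞
??∙∙⊚∙∙⊞⊞
??∙∙∙∙∙⊞⊞
??⊞⊞⊞⊞⊞⊞⊞
????????⊞
????????⊞

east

⊞⊞⊞⊞⊞⊞⊞⊞⊞
???????⊞⊞
?∙∙∙∙∙⊞⊞⊞
?∙∙⊕∙∙⊞⊞⊞
?∙∙∙⊚∙⊞⊞⊞
?∙∙∙∙∙⊞⊞⊞
?⊞⊞⊞⊞⊞⊞⊞⊞
???????⊞⊞
???????⊞⊞

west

⊞⊞⊞⊞⊞⊞⊞⊞⊞
????????⊞
??∙∙∙∙∙⊞⊞
??∙∙⊕∙∙⊞⊞
??∙∙⊚∙∙⊞⊞
??∙∙∙∙∙⊞⊞
??⊞⊞⊞⊞⊞⊞⊞
????????⊞
????????⊞

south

????????⊞
??∙∙∙∙∙⊞⊞
??∙∙⊕∙∙⊞⊞
??∙∙∙∙∙⊞⊞
??∙∙⊚∙∙⊞⊞
??⊞⊞⊞⊞⊞⊞⊞
??⊞⊞⊞⊞⊞?⊞
????????⊞
????????⊞

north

⊞⊞⊞⊞⊞⊞⊞⊞⊞
????????⊞
??∙∙∙∙∙⊞⊞
??∙∙⊕∙∙⊞⊞
??∙∙⊚∙∙⊞⊞
??∙∙∙∙∙⊞⊞
??⊞⊞⊞⊞⊞⊞⊞
??⊞⊞⊞⊞⊞?⊞
????????⊞

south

????????⊞
??∙∙∙∙∙⊞⊞
??∙∙⊕∙∙⊞⊞
??∙∙∙∙∙⊞⊞
??∙∙⊚∙∙⊞⊞
??⊞⊞⊞⊞⊞⊞⊞
??⊞⊞⊞⊞⊞?⊞
????????⊞
????????⊞

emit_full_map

∙∙∙∙∙⊞
∙∙⊕∙∙⊞
∙∙∙∙∙⊞
∙∙⊚∙∙⊞
⊞⊞⊞⊞⊞⊞
⊞⊞⊞⊞⊞?

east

???????⊞⊞
?∙∙∙∙∙⊞⊞⊞
?∙∙⊕∙∙⊞⊞⊞
?∙∙∙∙∙⊞⊞⊞
?∙∙∙⊚∙⊞⊞⊞
?⊞⊞⊞⊞⊞⊞⊞⊞
?⊞⊞⊞⊞⊞⊞⊞⊞
???????⊞⊞
???????⊞⊞

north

⊞⊞⊞⊞⊞⊞⊞⊞⊞
???????⊞⊞
?∙∙∙∙∙⊞⊞⊞
?∙∙⊕∙∙⊞⊞⊞
?∙∙∙⊚∙⊞⊞⊞
?∙∙∙∙∙⊞⊞⊞
?⊞⊞⊞⊞⊞⊞⊞⊞
?⊞⊞⊞⊞⊞⊞⊞⊞
???????⊞⊞

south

???????⊞⊞
?∙∙∙∙∙⊞⊞⊞
?∙∙⊕∙∙⊞⊞⊞
?∙∙∙∙∙⊞⊞⊞
?∙∙∙⊚∙⊞⊞⊞
?⊞⊞⊞⊞⊞⊞⊞⊞
?⊞⊞⊞⊞⊞⊞⊞⊞
???????⊞⊞
???????⊞⊞

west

????????⊞
??∙∙∙∙∙⊞⊞
??∙∙⊕∙∙⊞⊞
??∙∙∙∙∙⊞⊞
??∙∙⊚∙∙⊞⊞
??⊞⊞⊞⊞⊞⊞⊞
??⊞⊞⊞⊞⊞⊞⊞
????????⊞
????????⊞

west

?????????
???∙∙∙∙∙⊞
??∙∙∙⊕∙∙⊞
??∙∙∙∙∙∙⊞
??∙∙⊚∙∙∙⊞
??⊞⊞⊞⊞⊞⊞⊞
??⊞⊞⊞⊞⊞⊞⊞
?????????
?????????

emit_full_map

?∙∙∙∙∙⊞
∙∙∙⊕∙∙⊞
∙∙∙∙∙∙⊞
∙∙⊚∙∙∙⊞
⊞⊞⊞⊞⊞⊞⊞
⊞⊞⊞⊞⊞⊞⊞

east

????????⊞
??∙∙∙∙∙⊞⊞
?∙∙∙⊕∙∙⊞⊞
?∙∙∙∙∙∙⊞⊞
?∙∙∙⊚∙∙⊞⊞
?⊞⊞⊞⊞⊞⊞⊞⊞
?⊞⊞⊞⊞⊞⊞⊞⊞
????????⊞
????????⊞

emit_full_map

?∙∙∙∙∙⊞
∙∙∙⊕∙∙⊞
∙∙∙∙∙∙⊞
∙∙∙⊚∙∙⊞
⊞⊞⊞⊞⊞⊞⊞
⊞⊞⊞⊞⊞⊞⊞


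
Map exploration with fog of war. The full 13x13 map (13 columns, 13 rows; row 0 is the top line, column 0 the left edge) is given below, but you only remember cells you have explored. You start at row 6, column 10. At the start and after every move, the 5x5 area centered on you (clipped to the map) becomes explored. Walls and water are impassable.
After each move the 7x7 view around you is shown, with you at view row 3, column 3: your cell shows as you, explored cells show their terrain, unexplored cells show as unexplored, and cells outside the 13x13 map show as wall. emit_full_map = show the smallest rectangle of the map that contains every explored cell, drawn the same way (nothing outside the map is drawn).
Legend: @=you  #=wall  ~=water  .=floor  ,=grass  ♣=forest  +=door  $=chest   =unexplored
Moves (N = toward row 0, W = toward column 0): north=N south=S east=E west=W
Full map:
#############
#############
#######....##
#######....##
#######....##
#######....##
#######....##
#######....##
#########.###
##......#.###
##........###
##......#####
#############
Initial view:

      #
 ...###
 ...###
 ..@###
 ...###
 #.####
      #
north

      #
 ...###
 ...###
 ..@###
 ...###
 ...###
 #.####

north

      #
 ...###
 ...###
 ..@###
 ...###
 ...###
 ...###

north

      #
 ######
 ...###
 ..@###
 ...###
 ...###
 ...###

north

#######
 ######
 ######
 ..@###
 ...###
 ...###
 ...###

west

#######
 ######
 ######
 ..@.##
 ....##
 ....##
  ...##

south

 ######
 ######
 ....##
 ..@.##
 ....##
 ....##
  ...##

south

 ######
 ....##
 ....##
 ..@.##
 ....##
 ....##
  ...##

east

#######
....###
....###
...@###
....###
....###
 ...###

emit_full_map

######
######
....##
....##
...@##
....##
....##
 ...##
 #.###

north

#######
#######
....###
...@###
....###
....###
....###

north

#######
#######
#######
...@###
....###
....###
....###

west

#######
 ######
 ######
 ..@.##
 ....##
 ....##
 ....##

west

#######
 ######
 ######
 #.@..#
 #....#
 #....#
  ....#

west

#######
 ######
 ######
 ##@...
 ##....
 ##....
   ....

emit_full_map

########
########
##@...##
##....##
##....##
  ....##
  ....##
   ...##
   #.###

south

 ######
 ######
 ##....
 ##@...
 ##....
 ##....
   ....

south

 ######
 ##....
 ##....
 ##@...
 ##....
 ##....
    ...

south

 ##....
 ##....
 ##....
 ##@...
 ##....
 ##....
    #.#

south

 ##....
 ##....
 ##....
 ##@...
 ##....
 ####.#
       

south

 ##....
 ##....
 ##....
 ##@...
 ####.#
 ...#. 
       

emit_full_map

########
########
##....##
##....##
##....##
##....##
##....##
##@...##
####.###
...#.   


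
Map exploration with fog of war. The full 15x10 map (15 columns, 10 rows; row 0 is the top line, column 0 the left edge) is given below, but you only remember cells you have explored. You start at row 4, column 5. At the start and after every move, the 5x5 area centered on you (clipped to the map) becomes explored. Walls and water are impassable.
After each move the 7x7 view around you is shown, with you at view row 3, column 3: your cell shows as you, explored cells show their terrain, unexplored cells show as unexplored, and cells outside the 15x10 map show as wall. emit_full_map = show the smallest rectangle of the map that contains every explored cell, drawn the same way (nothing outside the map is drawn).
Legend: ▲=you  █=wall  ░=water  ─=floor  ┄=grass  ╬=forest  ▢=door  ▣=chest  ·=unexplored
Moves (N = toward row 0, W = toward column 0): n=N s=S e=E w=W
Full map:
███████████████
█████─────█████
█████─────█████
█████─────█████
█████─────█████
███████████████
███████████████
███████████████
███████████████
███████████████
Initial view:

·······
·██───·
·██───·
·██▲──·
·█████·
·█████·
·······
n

·······
·██───·
·██───·
·██▲──·
·██───·
·█████·
·█████·

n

███████
·█████·
·██───·
·██▲──·
·██───·
·██───·
·█████·

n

███████
███████
·█████·
·██▲──·
·██───·
·██───·
·██───·

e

███████
███████
██████·
██─▲──·
██────·
██────·
██───··

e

███████
███████
██████·
█──▲──·
█─────·
█─────·
█───···

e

███████
███████
██████·
───▲─█·
─────█·
─────█·
───····

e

███████
███████
██████·
───▲██·
────██·
────██·
──·····

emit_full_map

█████████
██────▲██
██─────██
██─────██
██───····
█████····
█████····

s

███████
██████·
────██·
───▲██·
────██·
────██·
██·····

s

██████·
────██·
────██·
───▲██·
────██·
██████·
██·····

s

────██·
────██·
────██·
───▲██·
██████·
██████·
·······

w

─────██
─────██
─────██
───▲─██
███████
███████
·······

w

█─────█
█─────█
█─────█
█──▲──█
███████
███████
·······

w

██─────
██─────
██─────
██─▲───
███████
███████
·······

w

·██────
·██────
·██────
·██▲───
·██████
·██████
·······

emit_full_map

█████████
██─────██
██─────██
██─────██
██▲────██
█████████
█████████

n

·██████
·██────
·██────
·██▲───
·██────
·██████
·██████

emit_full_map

█████████
██─────██
██─────██
██▲────██
██─────██
█████████
█████████
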